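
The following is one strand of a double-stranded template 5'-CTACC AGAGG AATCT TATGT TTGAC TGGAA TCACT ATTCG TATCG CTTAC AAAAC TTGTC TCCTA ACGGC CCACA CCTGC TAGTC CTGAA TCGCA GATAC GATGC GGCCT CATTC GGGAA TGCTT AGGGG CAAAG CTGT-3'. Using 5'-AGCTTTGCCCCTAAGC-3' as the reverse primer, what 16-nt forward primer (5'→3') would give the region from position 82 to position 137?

The reverse primer's reverse complement GCTTAGGGGCAAAGCT matches the template at positions 122–137; the product starts at position 82.
The forward primer is identical to the top strand over positions 82–97: AGTCCTGAATCGCAGA.

5'-AGTCCTGAATCGCAGA-3'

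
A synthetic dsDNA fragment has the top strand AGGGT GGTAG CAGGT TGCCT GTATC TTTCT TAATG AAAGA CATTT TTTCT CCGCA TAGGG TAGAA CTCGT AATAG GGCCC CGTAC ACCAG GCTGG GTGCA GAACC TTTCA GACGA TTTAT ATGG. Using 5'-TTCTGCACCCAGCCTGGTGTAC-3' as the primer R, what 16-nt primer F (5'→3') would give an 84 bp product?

5'-TGTATCTTTCTTAATG-3'

The reverse primer's reverse complement GTACACCAGGCTGGGTGCAGAA matches the template at positions 82–103, so the product ends at position 103.
An 84 bp product then starts at position 103 − 84 + 1 = 20.
The forward primer is identical to the top strand there: TGTATCTTTCTTAATG.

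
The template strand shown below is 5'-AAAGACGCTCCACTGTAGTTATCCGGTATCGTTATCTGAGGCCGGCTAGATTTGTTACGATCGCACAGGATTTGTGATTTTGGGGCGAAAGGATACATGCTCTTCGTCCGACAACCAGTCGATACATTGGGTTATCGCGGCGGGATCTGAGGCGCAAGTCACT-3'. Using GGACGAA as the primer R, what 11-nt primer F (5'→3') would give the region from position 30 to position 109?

The reverse primer's reverse complement TTCGTCC matches the template at positions 103–109; the product starts at position 30.
The forward primer is identical to the top strand over positions 30–40: CGTTATCTGAG.

5'-CGTTATCTGAG-3'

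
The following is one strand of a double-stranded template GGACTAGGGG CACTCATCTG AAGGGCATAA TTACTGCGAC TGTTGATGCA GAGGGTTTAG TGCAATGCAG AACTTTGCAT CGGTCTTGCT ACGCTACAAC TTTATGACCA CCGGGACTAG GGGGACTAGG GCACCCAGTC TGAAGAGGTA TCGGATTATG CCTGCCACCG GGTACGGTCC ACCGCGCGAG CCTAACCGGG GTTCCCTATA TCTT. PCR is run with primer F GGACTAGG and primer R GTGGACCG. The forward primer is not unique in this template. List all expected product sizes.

The forward primer GGACTAGG matches the top strand at positions 1–8, 114–121, 123–130.
The reverse primer's reverse complement is CGGTCCAC, matching at positions 175–182.
Each forward site pairs with the reverse site to give a product ending at position 182: sizes 182, 69, 60 bp.

182 bp, 69 bp, 60 bp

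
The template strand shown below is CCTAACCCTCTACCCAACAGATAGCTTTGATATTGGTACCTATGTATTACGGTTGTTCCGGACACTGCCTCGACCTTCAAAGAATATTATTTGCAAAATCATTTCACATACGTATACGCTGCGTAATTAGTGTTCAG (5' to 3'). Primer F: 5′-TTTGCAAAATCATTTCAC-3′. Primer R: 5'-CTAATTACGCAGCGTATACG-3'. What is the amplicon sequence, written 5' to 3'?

5'-TTTGCAAAATCATTTCACATACGTATACGCTGCGTAATTAG-3'

The forward primer matches the template at positions 90–107.
The reverse primer's reverse complement is CGTATACGCTGCGTAATTAG, which matches the template at positions 111–130.
The product is the template from position 90 through 130 (41 bp).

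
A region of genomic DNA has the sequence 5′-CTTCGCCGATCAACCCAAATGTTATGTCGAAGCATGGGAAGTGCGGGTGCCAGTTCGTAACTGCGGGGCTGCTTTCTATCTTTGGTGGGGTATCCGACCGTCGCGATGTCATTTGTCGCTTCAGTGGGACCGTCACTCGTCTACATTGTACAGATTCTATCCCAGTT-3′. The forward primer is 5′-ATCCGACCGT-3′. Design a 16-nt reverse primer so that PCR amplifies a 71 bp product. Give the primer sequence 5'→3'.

5'-GGATAGAATCTGTACA-3'

The forward primer binds at positions 92–101, so a 71 bp product ends at position 92 + 71 − 1 = 162.
The reverse primer anneals to the top strand over positions 147–162, i.e. to TGTACAGATTCTATCC.
Its sequence written 5'→3' is the reverse complement: GGATAGAATCTGTACA.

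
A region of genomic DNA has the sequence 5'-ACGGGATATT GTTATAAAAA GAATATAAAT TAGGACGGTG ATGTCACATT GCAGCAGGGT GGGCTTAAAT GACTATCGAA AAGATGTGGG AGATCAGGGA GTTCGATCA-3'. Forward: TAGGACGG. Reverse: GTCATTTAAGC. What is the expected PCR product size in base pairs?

Scanning the template, TAGGACGG occurs at positions 31–38; this primer anneals to the bottom strand there with its 3' end pointing downstream.
Taking the reverse complement of GTCATTTAAGC gives GCTTAAATGAC, found at positions 63–73 on the template; the primer anneals here to the top strand with its 3' end pointing upstream.
Amplicon spans positions 31–73: 43 bp.

43 bp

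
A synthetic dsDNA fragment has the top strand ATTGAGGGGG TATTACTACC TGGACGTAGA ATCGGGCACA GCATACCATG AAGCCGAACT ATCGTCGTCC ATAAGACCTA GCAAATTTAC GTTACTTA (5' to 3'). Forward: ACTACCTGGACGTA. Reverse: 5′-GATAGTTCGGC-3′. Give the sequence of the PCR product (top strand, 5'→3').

The forward primer matches the template at positions 15–28.
Taking the reverse complement of GATAGTTCGGC gives GCCGAACTATC, found at positions 53–63 on the template; the primer anneals here to the top strand with its 3' end pointing upstream.
The product is the template from position 15 through 63 (49 bp).

5'-ACTACCTGGACGTAGAATCGGGCACAGCATACCATGAAGCCGAACTATC-3'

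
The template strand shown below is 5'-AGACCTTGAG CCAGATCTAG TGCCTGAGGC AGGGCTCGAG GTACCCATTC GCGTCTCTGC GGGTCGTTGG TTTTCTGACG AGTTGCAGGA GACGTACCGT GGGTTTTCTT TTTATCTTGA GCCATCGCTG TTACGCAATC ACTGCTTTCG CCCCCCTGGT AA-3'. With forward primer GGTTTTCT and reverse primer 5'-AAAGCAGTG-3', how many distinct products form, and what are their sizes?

The forward primer GGTTTTCT matches the top strand at positions 69–76, 102–109.
The reverse primer's reverse complement is CACTGCTTT, matching at positions 140–148.
Each forward site pairs with the reverse site to give a product ending at position 148: sizes 80, 47 bp.

Two products: 80 bp, 47 bp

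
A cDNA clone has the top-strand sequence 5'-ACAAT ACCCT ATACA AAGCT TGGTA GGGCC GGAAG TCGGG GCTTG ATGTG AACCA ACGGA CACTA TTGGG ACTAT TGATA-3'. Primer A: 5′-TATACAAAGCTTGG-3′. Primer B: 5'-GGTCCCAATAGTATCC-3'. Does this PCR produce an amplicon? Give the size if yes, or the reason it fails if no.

Primer B (GGTCCCAATAGTATCC) does not match the top strand, and its reverse complement GGATACTATTGGGACC does not match either.
With no annealing site for primer B, no amplification occurs.

No product — primer B has no binding site in the template.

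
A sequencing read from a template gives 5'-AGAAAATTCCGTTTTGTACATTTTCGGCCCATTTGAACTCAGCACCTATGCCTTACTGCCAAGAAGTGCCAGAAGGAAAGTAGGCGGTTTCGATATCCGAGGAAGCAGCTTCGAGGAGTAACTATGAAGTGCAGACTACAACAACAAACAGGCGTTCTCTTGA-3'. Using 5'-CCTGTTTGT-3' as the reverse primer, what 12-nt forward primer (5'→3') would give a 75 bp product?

The reverse primer's reverse complement ACAAACAGG matches the template at positions 144–152, so the product ends at position 152.
A 75 bp product then starts at position 152 − 75 + 1 = 78.
The forward primer is identical to the top strand there: AAGTAGGCGGTT.

5'-AAGTAGGCGGTT-3'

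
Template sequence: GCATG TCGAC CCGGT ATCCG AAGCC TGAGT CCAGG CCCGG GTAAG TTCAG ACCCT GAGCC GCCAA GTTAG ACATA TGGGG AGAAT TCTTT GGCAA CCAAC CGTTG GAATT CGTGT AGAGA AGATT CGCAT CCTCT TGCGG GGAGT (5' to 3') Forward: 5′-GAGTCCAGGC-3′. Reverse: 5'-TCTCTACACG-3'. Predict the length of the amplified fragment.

94 bp

Forward primer GAGTCCAGGC is found on the top strand at positions 27–36.
Reverse complement of the reverse primer: CGTGTAGAGA. This occurs on the top strand at positions 111–120.
The product runs from position 27 to position 120, so its length is 120 − 27 + 1 = 94 bp.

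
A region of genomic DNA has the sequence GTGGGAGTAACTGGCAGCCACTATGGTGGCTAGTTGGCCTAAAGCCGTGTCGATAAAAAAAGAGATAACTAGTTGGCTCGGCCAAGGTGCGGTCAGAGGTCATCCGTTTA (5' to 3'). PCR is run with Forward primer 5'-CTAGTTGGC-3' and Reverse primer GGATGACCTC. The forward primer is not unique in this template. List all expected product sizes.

76 bp, 37 bp

The forward primer CTAGTTGGC matches the top strand at positions 30–38, 69–77.
The reverse primer's reverse complement is GAGGTCATCC, matching at positions 96–105.
Each forward site pairs with the reverse site to give a product ending at position 105: sizes 76, 37 bp.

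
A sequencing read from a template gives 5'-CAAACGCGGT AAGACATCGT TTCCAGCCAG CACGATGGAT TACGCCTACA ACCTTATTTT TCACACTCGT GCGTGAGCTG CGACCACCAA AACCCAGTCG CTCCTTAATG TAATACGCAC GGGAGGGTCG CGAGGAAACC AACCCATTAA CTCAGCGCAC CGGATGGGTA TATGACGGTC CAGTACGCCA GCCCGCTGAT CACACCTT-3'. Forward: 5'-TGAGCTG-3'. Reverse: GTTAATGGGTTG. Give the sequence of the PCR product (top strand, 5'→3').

Forward primer TGAGCTG is found on the top strand at positions 74–80.
Reverse complement of the reverse primer: CAACCCATTAAC. This occurs on the top strand at positions 140–151.
The product is the template from position 74 through 151 (78 bp).

5'-TGAGCTGCGACCACCAAAACCCAGTCGCTCCTTAATGTAATACGCACGGGAGGGTCGCGAGGAAACCAACCCATTAAC-3'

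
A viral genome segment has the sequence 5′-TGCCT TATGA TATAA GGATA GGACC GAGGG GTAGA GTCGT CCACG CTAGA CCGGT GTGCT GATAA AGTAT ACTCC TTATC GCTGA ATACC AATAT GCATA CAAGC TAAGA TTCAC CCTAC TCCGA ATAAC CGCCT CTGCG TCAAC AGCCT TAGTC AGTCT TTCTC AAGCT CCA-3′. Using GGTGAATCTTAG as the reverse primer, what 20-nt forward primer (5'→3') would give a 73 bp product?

5'-CGCTAGACCGGTGTGCTGAT-3'

The reverse primer's reverse complement CTAAGATTCACC matches the template at positions 105–116, so the product ends at position 116.
A 73 bp product then starts at position 116 − 73 + 1 = 44.
The forward primer is identical to the top strand there: CGCTAGACCGGTGTGCTGAT.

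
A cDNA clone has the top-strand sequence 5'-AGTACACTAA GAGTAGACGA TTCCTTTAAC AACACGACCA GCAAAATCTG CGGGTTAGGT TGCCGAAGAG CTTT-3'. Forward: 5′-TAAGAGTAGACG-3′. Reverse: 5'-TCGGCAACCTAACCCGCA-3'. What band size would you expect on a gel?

59 bp

Forward primer TAAGAGTAGACG is found on the top strand at positions 8–19.
The reverse primer's reverse complement is TGCGGGTTAGGTTGCCGA, which matches the template at positions 49–66.
Product length = (reverse-primer end) − (forward-primer start) + 1 = 66 − 8 + 1 = 59 bp.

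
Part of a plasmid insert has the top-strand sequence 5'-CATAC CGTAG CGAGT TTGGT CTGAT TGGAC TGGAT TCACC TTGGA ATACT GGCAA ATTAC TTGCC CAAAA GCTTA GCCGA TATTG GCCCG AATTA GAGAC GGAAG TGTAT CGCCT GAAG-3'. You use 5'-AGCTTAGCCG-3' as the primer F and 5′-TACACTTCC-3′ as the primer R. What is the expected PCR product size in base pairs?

Scanning the template, AGCTTAGCCG occurs at positions 70–79; this primer anneals to the bottom strand there with its 3' end pointing downstream.
Taking the reverse complement of TACACTTCC gives GGAAGTGTA, found at positions 101–109 on the template; the primer anneals here to the top strand with its 3' end pointing upstream.
Product length = (reverse-primer end) − (forward-primer start) + 1 = 109 − 70 + 1 = 40 bp.

40 bp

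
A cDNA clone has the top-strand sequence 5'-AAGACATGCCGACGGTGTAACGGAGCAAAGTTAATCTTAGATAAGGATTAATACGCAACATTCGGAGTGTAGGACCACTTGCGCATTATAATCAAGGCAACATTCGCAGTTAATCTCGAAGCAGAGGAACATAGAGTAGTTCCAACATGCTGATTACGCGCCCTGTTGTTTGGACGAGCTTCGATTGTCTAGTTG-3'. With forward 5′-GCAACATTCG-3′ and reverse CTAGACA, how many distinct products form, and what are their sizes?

Two products: 138 bp, 96 bp

The forward primer GCAACATTCG matches the top strand at positions 55–64, 97–106.
The reverse primer's reverse complement is TGTCTAG, matching at positions 186–192.
Each forward site pairs with the reverse site to give a product ending at position 192: sizes 138, 96 bp.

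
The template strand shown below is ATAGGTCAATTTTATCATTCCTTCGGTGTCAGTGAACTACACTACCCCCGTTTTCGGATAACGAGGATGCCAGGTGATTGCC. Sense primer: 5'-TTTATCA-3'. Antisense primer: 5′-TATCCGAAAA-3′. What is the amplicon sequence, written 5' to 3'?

5'-TTTATCATTCCTTCGGTGTCAGTGAACTACACTACCCCCGTTTTCGGATA-3'

Forward primer TTTATCA is found on the top strand at positions 11–17.
The reverse primer's reverse complement is TTTTCGGATA, which matches the template at positions 51–60.
The product is the template from position 11 through 60 (50 bp).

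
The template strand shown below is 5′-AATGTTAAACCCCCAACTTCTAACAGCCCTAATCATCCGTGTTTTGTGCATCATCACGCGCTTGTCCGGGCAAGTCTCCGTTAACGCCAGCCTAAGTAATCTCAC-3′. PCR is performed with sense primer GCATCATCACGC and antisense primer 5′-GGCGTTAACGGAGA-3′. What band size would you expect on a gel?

The forward primer matches the template at positions 48–59.
Reverse complement of the reverse primer: TCTCCGTTAACGCC. This occurs on the top strand at positions 75–88.
Product length = (reverse-primer end) − (forward-primer start) + 1 = 88 − 48 + 1 = 41 bp.

41 bp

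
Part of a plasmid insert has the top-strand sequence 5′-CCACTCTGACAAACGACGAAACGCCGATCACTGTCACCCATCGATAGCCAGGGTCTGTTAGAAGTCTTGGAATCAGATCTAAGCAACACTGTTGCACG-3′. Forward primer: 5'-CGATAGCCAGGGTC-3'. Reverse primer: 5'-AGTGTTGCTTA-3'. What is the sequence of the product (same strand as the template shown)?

The forward primer matches the template at positions 42–55.
Reverse complement of the reverse primer: TAAGCAACACT. This occurs on the top strand at positions 80–90.
The product is the template from position 42 through 90 (49 bp).

5'-CGATAGCCAGGGTCTGTTAGAAGTCTTGGAATCAGATCTAAGCAACACT-3'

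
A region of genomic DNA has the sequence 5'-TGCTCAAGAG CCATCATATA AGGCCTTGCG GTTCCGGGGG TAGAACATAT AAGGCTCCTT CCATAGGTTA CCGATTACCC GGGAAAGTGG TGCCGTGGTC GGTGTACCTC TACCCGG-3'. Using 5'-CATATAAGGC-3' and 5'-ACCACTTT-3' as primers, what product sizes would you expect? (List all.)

The forward primer CATATAAGGC matches the top strand at positions 15–24, 46–55.
The reverse primer's reverse complement is AAAGTGGT, matching at positions 84–91.
Each forward site pairs with the reverse site to give a product ending at position 91: sizes 77, 46 bp.

77 bp, 46 bp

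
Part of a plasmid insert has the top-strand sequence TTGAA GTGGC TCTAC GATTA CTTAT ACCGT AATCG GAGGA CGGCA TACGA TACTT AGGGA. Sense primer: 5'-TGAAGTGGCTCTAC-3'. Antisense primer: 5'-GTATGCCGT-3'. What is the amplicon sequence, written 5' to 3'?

5'-TGAAGTGGCTCTACGATTACTTATACCGTAATCGGAGGACGGCATAC-3'

The forward primer matches the template at positions 2–15.
Taking the reverse complement of GTATGCCGT gives ACGGCATAC, found at positions 40–48 on the template; the primer anneals here to the top strand with its 3' end pointing upstream.
The product is the template from position 2 through 48 (47 bp).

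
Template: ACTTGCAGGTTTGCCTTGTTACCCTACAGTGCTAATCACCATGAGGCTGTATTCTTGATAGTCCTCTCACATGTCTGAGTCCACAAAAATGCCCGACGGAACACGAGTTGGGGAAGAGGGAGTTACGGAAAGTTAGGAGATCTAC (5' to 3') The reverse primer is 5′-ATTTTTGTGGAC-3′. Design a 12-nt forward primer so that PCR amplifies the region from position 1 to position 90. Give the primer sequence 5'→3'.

The reverse primer's reverse complement GTCCACAAAAAT matches the template at positions 79–90; the product starts at position 1.
The forward primer is identical to the top strand over positions 1–12: ACTTGCAGGTTT.

5'-ACTTGCAGGTTT-3'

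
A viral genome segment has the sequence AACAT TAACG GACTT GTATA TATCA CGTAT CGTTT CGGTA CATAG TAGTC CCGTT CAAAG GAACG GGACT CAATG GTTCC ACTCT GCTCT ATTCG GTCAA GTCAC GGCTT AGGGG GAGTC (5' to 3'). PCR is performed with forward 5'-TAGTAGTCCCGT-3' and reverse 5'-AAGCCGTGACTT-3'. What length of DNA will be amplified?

Scanning the template, TAGTAGTCCCGT occurs at positions 43–54; this primer anneals to the bottom strand there with its 3' end pointing downstream.
Reverse complement of the reverse primer: AAGTCACGGCTT. This occurs on the top strand at positions 99–110.
Product length = (reverse-primer end) − (forward-primer start) + 1 = 110 − 43 + 1 = 68 bp.

68 bp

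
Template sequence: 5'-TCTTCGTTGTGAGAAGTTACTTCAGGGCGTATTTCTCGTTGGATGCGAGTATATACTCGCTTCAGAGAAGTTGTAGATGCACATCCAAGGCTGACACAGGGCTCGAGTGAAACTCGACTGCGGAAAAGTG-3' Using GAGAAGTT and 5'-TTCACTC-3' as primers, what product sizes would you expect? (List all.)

101 bp, 47 bp

The forward primer GAGAAGTT matches the top strand at positions 11–18, 65–72.
The reverse primer's reverse complement is GAGTGAA, matching at positions 105–111.
Each forward site pairs with the reverse site to give a product ending at position 111: sizes 101, 47 bp.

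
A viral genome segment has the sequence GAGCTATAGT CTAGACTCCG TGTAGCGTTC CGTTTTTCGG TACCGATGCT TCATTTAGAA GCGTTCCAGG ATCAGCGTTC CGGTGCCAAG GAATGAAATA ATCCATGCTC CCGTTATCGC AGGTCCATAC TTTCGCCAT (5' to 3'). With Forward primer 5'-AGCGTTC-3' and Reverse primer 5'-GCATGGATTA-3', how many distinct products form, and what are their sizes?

Three products: 85 bp, 49 bp, 35 bp

The forward primer AGCGTTC matches the top strand at positions 24–30, 60–66, 74–80.
The reverse primer's reverse complement is TAATCCATGC, matching at positions 99–108.
Each forward site pairs with the reverse site to give a product ending at position 108: sizes 85, 49, 35 bp.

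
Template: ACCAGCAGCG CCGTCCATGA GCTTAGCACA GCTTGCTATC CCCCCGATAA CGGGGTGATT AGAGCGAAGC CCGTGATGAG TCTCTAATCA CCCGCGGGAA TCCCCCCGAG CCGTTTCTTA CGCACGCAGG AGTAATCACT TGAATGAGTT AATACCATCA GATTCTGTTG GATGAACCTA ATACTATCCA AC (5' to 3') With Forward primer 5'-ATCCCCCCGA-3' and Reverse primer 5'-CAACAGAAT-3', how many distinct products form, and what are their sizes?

Two products: 133 bp, 71 bp

The forward primer ATCCCCCCGA matches the top strand at positions 38–47, 100–109.
The reverse primer's reverse complement is ATTCTGTTG, matching at positions 162–170.
Each forward site pairs with the reverse site to give a product ending at position 170: sizes 133, 71 bp.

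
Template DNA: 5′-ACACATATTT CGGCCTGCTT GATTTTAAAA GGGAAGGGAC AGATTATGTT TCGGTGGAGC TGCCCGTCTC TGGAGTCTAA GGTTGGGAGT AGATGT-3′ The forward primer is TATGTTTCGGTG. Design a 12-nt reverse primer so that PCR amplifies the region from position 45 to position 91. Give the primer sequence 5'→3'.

5'-TACTCCCAACCT-3'

The product's 3' end on the top strand is position 91.
The reverse primer anneals to the top strand over positions 80–91, i.e. to AGGTTGGGAGTA.
Its sequence written 5'→3' is the reverse complement: TACTCCCAACCT.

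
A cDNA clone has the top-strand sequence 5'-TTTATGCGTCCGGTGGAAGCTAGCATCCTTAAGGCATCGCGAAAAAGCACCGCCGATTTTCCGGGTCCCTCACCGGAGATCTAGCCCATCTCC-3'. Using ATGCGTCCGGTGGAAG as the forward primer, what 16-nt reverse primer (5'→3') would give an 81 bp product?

The forward primer binds at positions 4–19, so an 81 bp product ends at position 4 + 81 − 1 = 84.
The reverse primer anneals to the top strand over positions 69–84, i.e. to CTCACCGGAGATCTAG.
Its sequence written 5'→3' is the reverse complement: CTAGATCTCCGGTGAG.

5'-CTAGATCTCCGGTGAG-3'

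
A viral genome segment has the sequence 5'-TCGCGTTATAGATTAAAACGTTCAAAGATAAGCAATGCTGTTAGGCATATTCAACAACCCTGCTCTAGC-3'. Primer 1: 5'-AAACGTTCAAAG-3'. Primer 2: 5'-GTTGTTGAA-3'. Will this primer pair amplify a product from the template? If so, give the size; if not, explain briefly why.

Primer 1 (AAACGTTCAAAG) matches the top strand at positions 16–27; it acts as a forward primer.
Primer 2's reverse complement is TTCAACAAC, matching the top strand at positions 50–58; it acts as a reverse primer.
The 3' ends face each other across positions 16–58, giving a 43 bp product.

Yes — a 43 bp product.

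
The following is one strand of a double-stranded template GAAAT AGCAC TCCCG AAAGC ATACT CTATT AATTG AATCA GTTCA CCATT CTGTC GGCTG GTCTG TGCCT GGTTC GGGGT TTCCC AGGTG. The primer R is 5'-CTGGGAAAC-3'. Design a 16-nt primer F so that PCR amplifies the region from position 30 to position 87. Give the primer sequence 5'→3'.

The reverse primer's reverse complement GTTTCCCAG matches the template at positions 79–87; the product starts at position 30.
The forward primer is identical to the top strand over positions 30–45: TAATTGAATCAGTTCA.

5'-TAATTGAATCAGTTCA-3'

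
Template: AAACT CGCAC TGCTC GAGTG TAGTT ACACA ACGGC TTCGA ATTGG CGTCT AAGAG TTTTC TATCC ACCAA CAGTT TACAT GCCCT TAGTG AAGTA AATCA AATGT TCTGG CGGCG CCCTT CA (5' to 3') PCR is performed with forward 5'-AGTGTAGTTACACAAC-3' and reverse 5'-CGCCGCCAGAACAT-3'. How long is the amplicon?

99 bp

Forward primer AGTGTAGTTACACAAC is found on the top strand at positions 17–32.
The reverse primer's reverse complement is ATGTTCTGGCGGCG, which matches the template at positions 102–115.
Amplicon spans positions 17–115: 99 bp.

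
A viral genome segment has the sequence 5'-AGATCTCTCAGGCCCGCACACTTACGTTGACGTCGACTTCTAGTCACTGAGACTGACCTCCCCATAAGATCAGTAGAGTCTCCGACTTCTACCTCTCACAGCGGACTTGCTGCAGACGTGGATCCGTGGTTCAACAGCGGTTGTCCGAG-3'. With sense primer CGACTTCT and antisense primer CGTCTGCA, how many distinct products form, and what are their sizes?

Two products: 85 bp, 36 bp

The forward primer CGACTTCT matches the top strand at positions 34–41, 83–90.
The reverse primer's reverse complement is TGCAGACG, matching at positions 111–118.
Each forward site pairs with the reverse site to give a product ending at position 118: sizes 85, 36 bp.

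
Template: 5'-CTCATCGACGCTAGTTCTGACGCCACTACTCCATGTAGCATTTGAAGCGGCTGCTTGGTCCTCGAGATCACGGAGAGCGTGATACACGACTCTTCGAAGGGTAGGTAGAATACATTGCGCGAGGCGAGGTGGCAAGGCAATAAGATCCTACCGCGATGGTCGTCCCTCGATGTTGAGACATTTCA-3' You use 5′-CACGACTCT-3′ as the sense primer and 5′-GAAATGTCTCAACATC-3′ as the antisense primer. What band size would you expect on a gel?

100 bp

The forward primer matches the template at positions 85–93.
Reverse complement of the reverse primer: GATGTTGAGACATTTC. This occurs on the top strand at positions 169–184.
Amplicon spans positions 85–184: 100 bp.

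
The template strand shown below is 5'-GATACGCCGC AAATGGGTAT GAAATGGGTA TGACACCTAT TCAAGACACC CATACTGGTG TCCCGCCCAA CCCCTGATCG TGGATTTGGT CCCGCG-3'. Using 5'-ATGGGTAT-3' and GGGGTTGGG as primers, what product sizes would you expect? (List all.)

The forward primer ATGGGTAT matches the top strand at positions 13–20, 24–31.
The reverse primer's reverse complement is CCCAACCCC, matching at positions 66–74.
Each forward site pairs with the reverse site to give a product ending at position 74: sizes 62, 51 bp.

62 bp, 51 bp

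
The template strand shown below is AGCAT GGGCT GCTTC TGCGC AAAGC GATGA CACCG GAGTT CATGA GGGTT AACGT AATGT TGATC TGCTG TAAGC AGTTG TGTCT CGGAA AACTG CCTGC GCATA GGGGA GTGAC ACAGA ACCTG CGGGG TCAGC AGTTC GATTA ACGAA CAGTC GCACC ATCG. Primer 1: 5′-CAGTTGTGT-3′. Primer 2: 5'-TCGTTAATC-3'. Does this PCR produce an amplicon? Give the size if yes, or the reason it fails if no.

Yes — a 75 bp product.

Primer 1 (CAGTTGTGT) matches the top strand at positions 75–83; it acts as a forward primer.
Primer 2's reverse complement is GATTAACGA, matching the top strand at positions 141–149; it acts as a reverse primer.
The 3' ends face each other across positions 75–149, giving a 75 bp product.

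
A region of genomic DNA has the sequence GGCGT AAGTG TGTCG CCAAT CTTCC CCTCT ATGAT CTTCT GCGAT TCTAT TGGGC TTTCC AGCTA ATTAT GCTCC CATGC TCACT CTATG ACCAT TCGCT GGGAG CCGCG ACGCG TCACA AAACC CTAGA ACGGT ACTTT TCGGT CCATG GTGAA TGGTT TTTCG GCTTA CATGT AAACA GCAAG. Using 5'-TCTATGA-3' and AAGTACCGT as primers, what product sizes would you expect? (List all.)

The forward primer TCTATGA matches the top strand at positions 28–34, 85–91.
The reverse primer's reverse complement is ACGGTACTT, matching at positions 131–139.
Each forward site pairs with the reverse site to give a product ending at position 139: sizes 112, 55 bp.

112 bp, 55 bp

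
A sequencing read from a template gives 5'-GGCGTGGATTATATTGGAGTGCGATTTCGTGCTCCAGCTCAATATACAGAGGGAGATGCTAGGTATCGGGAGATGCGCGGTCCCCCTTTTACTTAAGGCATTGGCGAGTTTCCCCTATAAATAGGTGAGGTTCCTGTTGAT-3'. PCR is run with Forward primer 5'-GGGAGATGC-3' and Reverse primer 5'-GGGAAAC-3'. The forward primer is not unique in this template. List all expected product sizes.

64 bp, 47 bp

The forward primer GGGAGATGC matches the top strand at positions 51–59, 68–76.
The reverse primer's reverse complement is GTTTCCC, matching at positions 108–114.
Each forward site pairs with the reverse site to give a product ending at position 114: sizes 64, 47 bp.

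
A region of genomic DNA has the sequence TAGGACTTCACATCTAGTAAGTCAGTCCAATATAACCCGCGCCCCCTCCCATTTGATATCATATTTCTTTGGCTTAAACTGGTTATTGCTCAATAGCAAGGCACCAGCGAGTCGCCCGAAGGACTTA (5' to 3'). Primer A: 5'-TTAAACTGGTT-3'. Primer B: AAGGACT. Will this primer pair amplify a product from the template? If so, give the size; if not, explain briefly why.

Primer A (TTAAACTGGTT) matches the top strand at positions 74–84 (3' end points downstream).
Primer B (AAGGACT) also matches the top strand directly, at positions 119–125 — its reverse complement AGTCCTT is not present.
Both primers anneal to the bottom strand with 3' ends pointing the same way, so neither can prime synthesis back toward the other.

No product — both primers anneal to the same strand and extend in the same direction.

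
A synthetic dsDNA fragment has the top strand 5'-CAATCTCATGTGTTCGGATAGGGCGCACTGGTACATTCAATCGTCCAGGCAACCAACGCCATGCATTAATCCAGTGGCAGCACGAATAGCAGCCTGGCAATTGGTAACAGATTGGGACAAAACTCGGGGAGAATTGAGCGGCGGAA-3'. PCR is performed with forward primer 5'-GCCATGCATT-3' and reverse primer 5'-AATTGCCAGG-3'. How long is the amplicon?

45 bp

Scanning the template, GCCATGCATT occurs at positions 58–67; this primer anneals to the bottom strand there with its 3' end pointing downstream.
Reverse complement of the reverse primer: CCTGGCAATT. This occurs on the top strand at positions 93–102.
Amplicon spans positions 58–102: 45 bp.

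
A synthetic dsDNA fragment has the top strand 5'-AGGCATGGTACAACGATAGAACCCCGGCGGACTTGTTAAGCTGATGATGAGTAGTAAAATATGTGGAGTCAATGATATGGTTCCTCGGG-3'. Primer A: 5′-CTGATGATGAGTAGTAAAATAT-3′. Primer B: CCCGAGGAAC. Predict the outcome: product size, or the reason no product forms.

Primer A (CTGATGATGAGTAGTAAAATAT) matches the top strand at positions 41–62; it acts as a forward primer.
Primer B's reverse complement is GTTCCTCGGG, matching the top strand at positions 80–89; it acts as a reverse primer.
The 3' ends face each other across positions 41–89, giving a 49 bp product.

Yes — a 49 bp product.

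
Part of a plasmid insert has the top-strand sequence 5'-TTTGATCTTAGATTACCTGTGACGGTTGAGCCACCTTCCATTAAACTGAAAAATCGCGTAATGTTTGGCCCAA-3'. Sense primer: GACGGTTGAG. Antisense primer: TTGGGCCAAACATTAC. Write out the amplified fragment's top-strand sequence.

The forward primer matches the template at positions 21–30.
Reverse complement of the reverse primer: GTAATGTTTGGCCCAA. This occurs on the top strand at positions 58–73.
The product is the template from position 21 through 73 (53 bp).

5'-GACGGTTGAGCCACCTTCCATTAAACTGAAAAATCGCGTAATGTTTGGCCCAA-3'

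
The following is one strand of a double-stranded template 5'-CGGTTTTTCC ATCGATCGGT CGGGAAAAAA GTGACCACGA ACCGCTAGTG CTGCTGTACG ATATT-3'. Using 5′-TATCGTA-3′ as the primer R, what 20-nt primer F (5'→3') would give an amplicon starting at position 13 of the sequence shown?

The reverse primer's reverse complement TACGATA matches the template at positions 57–63; the product starts at position 13.
The forward primer is identical to the top strand over positions 13–32: CGATCGGTCGGGAAAAAAGT.

5'-CGATCGGTCGGGAAAAAAGT-3'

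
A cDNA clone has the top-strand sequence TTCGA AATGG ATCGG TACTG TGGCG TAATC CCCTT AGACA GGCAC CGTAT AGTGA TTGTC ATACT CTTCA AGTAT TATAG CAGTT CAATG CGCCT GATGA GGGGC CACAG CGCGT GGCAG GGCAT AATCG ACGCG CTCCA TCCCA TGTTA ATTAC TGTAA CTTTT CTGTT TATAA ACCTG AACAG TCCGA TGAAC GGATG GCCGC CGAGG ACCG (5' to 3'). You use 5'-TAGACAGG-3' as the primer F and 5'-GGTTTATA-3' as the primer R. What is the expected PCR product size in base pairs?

Forward primer TAGACAGG is found on the top strand at positions 35–42.
The reverse primer's reverse complement is TATAAACC, which matches the template at positions 171–178.
Amplicon spans positions 35–178: 144 bp.

144 bp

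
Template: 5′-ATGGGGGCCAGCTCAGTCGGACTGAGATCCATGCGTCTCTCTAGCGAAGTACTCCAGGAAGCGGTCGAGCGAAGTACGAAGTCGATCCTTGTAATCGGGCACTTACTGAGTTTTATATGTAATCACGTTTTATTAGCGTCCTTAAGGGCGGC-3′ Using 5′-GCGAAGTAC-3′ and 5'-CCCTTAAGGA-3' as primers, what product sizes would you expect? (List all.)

105 bp, 80 bp

The forward primer GCGAAGTAC matches the top strand at positions 44–52, 69–77.
The reverse primer's reverse complement is TCCTTAAGGG, matching at positions 139–148.
Each forward site pairs with the reverse site to give a product ending at position 148: sizes 105, 80 bp.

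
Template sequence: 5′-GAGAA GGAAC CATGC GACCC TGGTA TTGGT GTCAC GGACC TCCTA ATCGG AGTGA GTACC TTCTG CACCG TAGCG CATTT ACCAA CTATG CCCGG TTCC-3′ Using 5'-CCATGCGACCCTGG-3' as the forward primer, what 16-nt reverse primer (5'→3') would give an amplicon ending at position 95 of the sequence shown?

The forward primer binds at positions 10–23; the product's 3' end on the top strand is position 95.
The reverse primer anneals to the top strand over positions 80–95, i.e. to TACCAACTATGCCCGG.
Its sequence written 5'→3' is the reverse complement: CCGGGCATAGTTGGTA.

5'-CCGGGCATAGTTGGTA-3'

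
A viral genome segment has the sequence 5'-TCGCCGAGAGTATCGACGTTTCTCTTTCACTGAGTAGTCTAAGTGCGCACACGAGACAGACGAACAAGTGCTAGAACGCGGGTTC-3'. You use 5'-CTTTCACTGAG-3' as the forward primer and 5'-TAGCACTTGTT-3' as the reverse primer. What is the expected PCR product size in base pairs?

50 bp

Forward primer CTTTCACTGAG is found on the top strand at positions 24–34.
Reverse complement of the reverse primer: AACAAGTGCTA. This occurs on the top strand at positions 63–73.
Product length = (reverse-primer end) − (forward-primer start) + 1 = 73 − 24 + 1 = 50 bp.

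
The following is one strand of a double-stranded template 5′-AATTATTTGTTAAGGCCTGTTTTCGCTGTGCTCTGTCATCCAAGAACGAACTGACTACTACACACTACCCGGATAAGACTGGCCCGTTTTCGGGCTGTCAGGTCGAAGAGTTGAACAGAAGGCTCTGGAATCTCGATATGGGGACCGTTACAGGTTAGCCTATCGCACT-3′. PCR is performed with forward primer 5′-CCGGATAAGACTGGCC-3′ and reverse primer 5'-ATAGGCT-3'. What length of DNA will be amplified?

The forward primer matches the template at positions 69–84.
Reverse complement of the reverse primer: AGCCTAT. This occurs on the top strand at positions 157–163.
Amplicon spans positions 69–163: 95 bp.

95 bp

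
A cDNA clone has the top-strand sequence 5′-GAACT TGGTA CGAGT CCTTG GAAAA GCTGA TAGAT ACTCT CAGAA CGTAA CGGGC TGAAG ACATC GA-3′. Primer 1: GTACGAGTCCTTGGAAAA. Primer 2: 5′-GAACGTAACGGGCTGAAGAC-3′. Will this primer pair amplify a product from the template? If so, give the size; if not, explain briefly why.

Primer 1 (GTACGAGTCCTTGGAAAA) matches the top strand at positions 8–25 (3' end points downstream).
Primer 2 (GAACGTAACGGGCTGAAGAC) also matches the top strand directly, at positions 43–62 — its reverse complement GTCTTCAGCCCGTTACGTTC is not present.
Both primers anneal to the bottom strand with 3' ends pointing the same way, so neither can prime synthesis back toward the other.

No product — both primers anneal to the same strand and extend in the same direction.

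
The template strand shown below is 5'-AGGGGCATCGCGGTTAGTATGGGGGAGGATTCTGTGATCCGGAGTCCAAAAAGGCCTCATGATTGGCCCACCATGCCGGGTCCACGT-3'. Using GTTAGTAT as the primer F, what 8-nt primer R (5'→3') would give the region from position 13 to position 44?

5'-CTCCGGAT-3'

The product's 3' end on the top strand is position 44.
The reverse primer anneals to the top strand over positions 37–44, i.e. to ATCCGGAG.
Its sequence written 5'→3' is the reverse complement: CTCCGGAT.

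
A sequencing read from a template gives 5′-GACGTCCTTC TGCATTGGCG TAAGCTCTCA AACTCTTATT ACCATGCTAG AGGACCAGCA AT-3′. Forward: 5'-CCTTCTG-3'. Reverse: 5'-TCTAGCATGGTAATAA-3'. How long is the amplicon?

46 bp

The forward primer matches the template at positions 6–12.
Reverse complement of the reverse primer: TTATTACCATGCTAGA. This occurs on the top strand at positions 36–51.
Amplicon spans positions 6–51: 46 bp.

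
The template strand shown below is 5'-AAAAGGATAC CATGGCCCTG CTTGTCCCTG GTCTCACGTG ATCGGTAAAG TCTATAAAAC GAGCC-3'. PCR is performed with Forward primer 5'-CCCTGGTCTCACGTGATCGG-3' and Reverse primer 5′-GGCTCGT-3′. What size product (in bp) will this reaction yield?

40 bp

The forward primer matches the template at positions 26–45.
The reverse primer's reverse complement is ACGAGCC, which matches the template at positions 59–65.
Product length = (reverse-primer end) − (forward-primer start) + 1 = 65 − 26 + 1 = 40 bp.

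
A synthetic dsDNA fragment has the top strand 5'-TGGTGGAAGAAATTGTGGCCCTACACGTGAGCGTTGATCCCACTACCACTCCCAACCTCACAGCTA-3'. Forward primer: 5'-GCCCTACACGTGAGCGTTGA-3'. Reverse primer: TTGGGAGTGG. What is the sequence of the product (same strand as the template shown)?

Forward primer GCCCTACACGTGAGCGTTGA is found on the top strand at positions 18–37.
The reverse primer's reverse complement is CCACTCCCAA, which matches the template at positions 46–55.
The product is the template from position 18 through 55 (38 bp).

5'-GCCCTACACGTGAGCGTTGATCCCACTACCACTCCCAA-3'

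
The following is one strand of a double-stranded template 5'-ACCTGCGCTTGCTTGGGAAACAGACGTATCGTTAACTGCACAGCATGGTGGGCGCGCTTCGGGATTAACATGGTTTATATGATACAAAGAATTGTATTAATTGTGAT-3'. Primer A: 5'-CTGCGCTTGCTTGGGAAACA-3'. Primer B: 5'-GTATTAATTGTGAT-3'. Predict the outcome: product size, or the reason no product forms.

No product — both primers anneal to the same strand and extend in the same direction.

Primer A (CTGCGCTTGCTTGGGAAACA) matches the top strand at positions 3–22 (3' end points downstream).
Primer B (GTATTAATTGTGAT) also matches the top strand directly, at positions 94–107 — its reverse complement ATCACAATTAATAC is not present.
Both primers anneal to the bottom strand with 3' ends pointing the same way, so neither can prime synthesis back toward the other.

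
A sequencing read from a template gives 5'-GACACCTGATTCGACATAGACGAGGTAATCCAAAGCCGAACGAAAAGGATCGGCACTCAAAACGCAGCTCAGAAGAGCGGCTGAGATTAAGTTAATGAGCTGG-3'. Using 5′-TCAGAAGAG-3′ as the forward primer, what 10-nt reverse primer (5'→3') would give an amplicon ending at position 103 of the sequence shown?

The forward primer binds at positions 69–77; the product's 3' end on the top strand is position 103.
The reverse primer anneals to the top strand over positions 94–103, i.e. to AATGAGCTGG.
Its sequence written 5'→3' is the reverse complement: CCAGCTCATT.

5'-CCAGCTCATT-3'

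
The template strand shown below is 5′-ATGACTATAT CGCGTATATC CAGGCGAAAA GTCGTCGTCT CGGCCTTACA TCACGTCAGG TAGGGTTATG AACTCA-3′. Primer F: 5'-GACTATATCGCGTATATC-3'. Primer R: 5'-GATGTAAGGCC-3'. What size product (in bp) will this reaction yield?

Scanning the template, GACTATATCGCGTATATC occurs at positions 3–20; this primer anneals to the bottom strand there with its 3' end pointing downstream.
Reverse complement of the reverse primer: GGCCTTACATC. This occurs on the top strand at positions 42–52.
Product length = (reverse-primer end) − (forward-primer start) + 1 = 52 − 3 + 1 = 50 bp.

50 bp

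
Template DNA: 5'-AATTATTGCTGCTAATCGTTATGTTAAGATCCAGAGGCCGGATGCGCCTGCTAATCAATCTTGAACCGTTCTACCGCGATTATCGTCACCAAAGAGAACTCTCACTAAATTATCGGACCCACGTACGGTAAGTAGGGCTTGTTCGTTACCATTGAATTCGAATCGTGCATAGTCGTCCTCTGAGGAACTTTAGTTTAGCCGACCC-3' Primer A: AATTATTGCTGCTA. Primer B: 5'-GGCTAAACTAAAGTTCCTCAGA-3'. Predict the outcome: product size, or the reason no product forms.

Yes — a 200 bp product.

Primer A (AATTATTGCTGCTA) matches the top strand at positions 1–14; it acts as a forward primer.
Primer B's reverse complement is TCTGAGGAACTTTAGTTTAGCC, matching the top strand at positions 179–200; it acts as a reverse primer.
The 3' ends face each other across positions 1–200, giving a 200 bp product.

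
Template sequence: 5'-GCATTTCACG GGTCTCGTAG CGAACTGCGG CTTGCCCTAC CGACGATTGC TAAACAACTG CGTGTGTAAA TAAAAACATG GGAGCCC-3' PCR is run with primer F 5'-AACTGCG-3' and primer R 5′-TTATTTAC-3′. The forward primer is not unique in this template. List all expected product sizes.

51 bp, 18 bp

The forward primer AACTGCG matches the top strand at positions 23–29, 56–62.
The reverse primer's reverse complement is GTAAATAA, matching at positions 66–73.
Each forward site pairs with the reverse site to give a product ending at position 73: sizes 51, 18 bp.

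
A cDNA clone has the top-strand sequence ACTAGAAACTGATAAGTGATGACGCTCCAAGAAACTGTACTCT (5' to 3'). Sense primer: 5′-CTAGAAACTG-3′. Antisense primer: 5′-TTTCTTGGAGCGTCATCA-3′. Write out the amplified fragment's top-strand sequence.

Forward primer CTAGAAACTG is found on the top strand at positions 2–11.
The reverse primer's reverse complement is TGATGACGCTCCAAGAAA, which matches the template at positions 17–34.
The product is the template from position 2 through 34 (33 bp).

5'-CTAGAAACTGATAAGTGATGACGCTCCAAGAAA-3'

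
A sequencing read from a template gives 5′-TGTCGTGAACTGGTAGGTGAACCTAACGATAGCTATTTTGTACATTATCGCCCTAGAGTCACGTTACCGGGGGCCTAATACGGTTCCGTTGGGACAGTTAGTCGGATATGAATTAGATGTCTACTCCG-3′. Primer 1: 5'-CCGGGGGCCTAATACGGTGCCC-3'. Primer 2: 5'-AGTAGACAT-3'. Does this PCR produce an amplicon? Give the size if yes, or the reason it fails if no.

No product — primer 1 has no binding site in the template.

Primer 1 (CCGGGGGCCTAATACGGTGCCC) does not match the top strand, and its reverse complement GGGCACCGTATTAGGCCCCCGG does not match either.
With no annealing site for primer 1, no amplification occurs.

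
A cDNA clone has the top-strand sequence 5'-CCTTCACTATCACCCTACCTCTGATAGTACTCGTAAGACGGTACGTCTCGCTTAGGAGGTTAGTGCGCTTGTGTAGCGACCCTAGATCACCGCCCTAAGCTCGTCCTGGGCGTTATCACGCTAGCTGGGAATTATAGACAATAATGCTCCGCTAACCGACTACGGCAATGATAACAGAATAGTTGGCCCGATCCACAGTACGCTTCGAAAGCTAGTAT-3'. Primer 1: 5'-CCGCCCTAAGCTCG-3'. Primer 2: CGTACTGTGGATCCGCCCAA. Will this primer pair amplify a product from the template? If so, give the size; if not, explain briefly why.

Primer 2 (CGTACTGTGGATCCGCCCAA) does not match the top strand, and its reverse complement TTGGGCGGATCCACAGTACG does not match either.
With no annealing site for primer 2, no amplification occurs.

No product — primer 2 has no binding site in the template.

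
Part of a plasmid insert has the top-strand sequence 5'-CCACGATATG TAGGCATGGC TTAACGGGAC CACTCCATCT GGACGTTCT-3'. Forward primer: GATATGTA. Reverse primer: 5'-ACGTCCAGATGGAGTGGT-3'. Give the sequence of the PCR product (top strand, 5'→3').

5'-GATATGTAGGCATGGCTTAACGGGACCACTCCATCTGGACGT-3'

Forward primer GATATGTA is found on the top strand at positions 5–12.
Taking the reverse complement of ACGTCCAGATGGAGTGGT gives ACCACTCCATCTGGACGT, found at positions 29–46 on the template; the primer anneals here to the top strand with its 3' end pointing upstream.
The product is the template from position 5 through 46 (42 bp).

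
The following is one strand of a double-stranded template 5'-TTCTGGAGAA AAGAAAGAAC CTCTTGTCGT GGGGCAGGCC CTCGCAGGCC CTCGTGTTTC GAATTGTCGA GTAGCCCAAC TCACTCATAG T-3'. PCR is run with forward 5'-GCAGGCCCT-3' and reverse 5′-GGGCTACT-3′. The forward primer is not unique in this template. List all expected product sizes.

The forward primer GCAGGCCCT matches the top strand at positions 34–42, 44–52.
The reverse primer's reverse complement is AGTAGCCC, matching at positions 70–77.
Each forward site pairs with the reverse site to give a product ending at position 77: sizes 44, 34 bp.

44 bp, 34 bp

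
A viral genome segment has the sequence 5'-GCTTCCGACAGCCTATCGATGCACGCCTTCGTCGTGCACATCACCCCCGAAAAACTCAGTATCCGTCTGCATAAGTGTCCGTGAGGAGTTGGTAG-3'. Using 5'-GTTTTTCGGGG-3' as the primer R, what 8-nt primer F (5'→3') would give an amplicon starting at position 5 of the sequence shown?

5'-CCGACAGC-3'

The reverse primer's reverse complement CCCCGAAAAAC matches the template at positions 45–55; the product starts at position 5.
The forward primer is identical to the top strand over positions 5–12: CCGACAGC.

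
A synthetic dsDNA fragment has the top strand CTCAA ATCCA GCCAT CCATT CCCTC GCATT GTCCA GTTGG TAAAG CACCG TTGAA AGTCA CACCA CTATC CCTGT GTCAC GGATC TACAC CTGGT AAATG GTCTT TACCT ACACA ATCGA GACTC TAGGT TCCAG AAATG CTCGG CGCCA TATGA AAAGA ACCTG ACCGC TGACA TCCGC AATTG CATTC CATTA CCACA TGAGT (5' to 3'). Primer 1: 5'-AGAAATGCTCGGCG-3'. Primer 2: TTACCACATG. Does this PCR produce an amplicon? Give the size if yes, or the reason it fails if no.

Primer 1 (AGAAATGCTCGGCG) matches the top strand at positions 134–147 (3' end points downstream).
Primer 2 (TTACCACATG) also matches the top strand directly, at positions 193–202 — its reverse complement CATGTGGTAA is not present.
Both primers anneal to the bottom strand with 3' ends pointing the same way, so neither can prime synthesis back toward the other.

No product — both primers anneal to the same strand and extend in the same direction.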